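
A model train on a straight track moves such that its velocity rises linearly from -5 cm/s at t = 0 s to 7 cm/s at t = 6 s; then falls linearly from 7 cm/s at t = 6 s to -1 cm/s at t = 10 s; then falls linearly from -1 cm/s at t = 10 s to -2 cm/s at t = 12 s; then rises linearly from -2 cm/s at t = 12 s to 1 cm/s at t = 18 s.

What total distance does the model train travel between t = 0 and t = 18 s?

39 cm

Distance (not displacement) is the total path length: add the absolute areas under v-t.
0–6 s: v = 0 at t = 2.5 s; triangle areas 6.25 + 12.25 = 18.5 cm
6–10 s: v = 0 at t = 9.5 s; triangle areas 12.25 + 0.25 = 12.5 cm
10–12 s: |½(-1 + -2)(2)| = 3 cm
12–18 s: v = 0 at t = 16 s; triangle areas 4 + 1 = 5 cm
Total distance = 39 cm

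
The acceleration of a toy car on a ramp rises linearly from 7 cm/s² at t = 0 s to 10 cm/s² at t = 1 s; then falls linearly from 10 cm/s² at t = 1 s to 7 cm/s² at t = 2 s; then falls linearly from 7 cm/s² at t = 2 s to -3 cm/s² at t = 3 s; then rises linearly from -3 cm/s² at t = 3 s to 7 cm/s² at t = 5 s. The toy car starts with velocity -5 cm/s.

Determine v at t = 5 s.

Δv equals the area under the a-t graph; then v = v₀ + Δv.
0–1 s: ½(7 + 10)(1) = 8.5 cm/s
1–2 s: ½(10 + 7)(1) = 8.5 cm/s
2–3 s: ½(7 + -3)(1) = 2 cm/s
3–5 s: ½(-3 + 7)(2) = 4 cm/s
Δv = 23 cm/s, so v(5) = -5 + (23) = 18 cm/s.

18 cm/s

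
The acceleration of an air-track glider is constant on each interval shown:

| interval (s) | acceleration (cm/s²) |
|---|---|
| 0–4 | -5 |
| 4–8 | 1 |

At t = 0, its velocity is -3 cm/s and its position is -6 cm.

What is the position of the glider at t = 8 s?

On each constant-a segment, Δv = aΔt and Δx = v₀Δt + ½aΔt²; chain segment to segment.
0–4 s: v starts -3 cm/s; Δx = -3·4 + ½·-5·4² = -52 cm; v ends -23 cm/s.
4–8 s: v starts -23 cm/s; Δx = -23·4 + ½·1·4² = -84 cm; v ends -19 cm/s.
x(8) = -6 + Σ Δx = -142 cm.

-142 cm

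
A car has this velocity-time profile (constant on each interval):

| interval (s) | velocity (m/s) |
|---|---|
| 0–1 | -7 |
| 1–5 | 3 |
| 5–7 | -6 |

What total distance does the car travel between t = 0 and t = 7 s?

31 m

Total distance travelled is ∫|v| dt — sum the magnitudes of each area piece.
0–1 s: |-7| × 1 = 7 m
1–5 s: |3| × 4 = 12 m
5–7 s: |-6| × 2 = 12 m
Total distance = 31 m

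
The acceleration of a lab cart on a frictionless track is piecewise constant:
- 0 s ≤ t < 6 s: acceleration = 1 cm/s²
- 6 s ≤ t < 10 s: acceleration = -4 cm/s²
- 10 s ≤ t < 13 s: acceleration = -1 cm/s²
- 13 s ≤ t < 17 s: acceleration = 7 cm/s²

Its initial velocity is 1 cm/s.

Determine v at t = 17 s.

Δv equals the area under the a-t graph; then v = v₀ + Δv.
0–6 s: 1 × 6 = 6 cm/s
6–10 s: -4 × 4 = -16 cm/s
10–13 s: -1 × 3 = -3 cm/s
13–17 s: 7 × 4 = 28 cm/s
Δv = 15 cm/s, so v(17) = 1 + (15) = 16 cm/s.

16 cm/s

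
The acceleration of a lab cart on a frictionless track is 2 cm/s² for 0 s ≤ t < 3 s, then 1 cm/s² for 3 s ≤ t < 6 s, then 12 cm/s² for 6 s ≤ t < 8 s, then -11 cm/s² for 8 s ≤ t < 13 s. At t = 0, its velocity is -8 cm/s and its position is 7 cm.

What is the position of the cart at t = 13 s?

4 cm

On each constant-a segment, Δv = aΔt and Δx = v₀Δt + ½aΔt²; chain segment to segment.
0–3 s: v starts -8 cm/s; Δx = -8·3 + ½·2·3² = -15 cm; v ends -2 cm/s.
3–6 s: v starts -2 cm/s; Δx = -2·3 + ½·1·3² = -1.5 cm; v ends 1 cm/s.
6–8 s: v starts 1 cm/s; Δx = 1·2 + ½·12·2² = 26 cm; v ends 25 cm/s.
8–13 s: v starts 25 cm/s; Δx = 25·5 + ½·-11·5² = -12.5 cm; v ends -30 cm/s.
x(13) = 7 + Σ Δx = 4 cm.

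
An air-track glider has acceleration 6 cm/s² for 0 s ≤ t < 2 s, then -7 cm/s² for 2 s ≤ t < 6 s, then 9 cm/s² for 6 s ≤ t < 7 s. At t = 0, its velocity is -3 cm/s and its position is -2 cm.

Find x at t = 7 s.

On each constant-a segment, Δv = aΔt and Δx = v₀Δt + ½aΔt²; chain segment to segment.
0–2 s: v starts -3 cm/s; Δx = -3·2 + ½·6·2² = 6 cm; v ends 9 cm/s.
2–6 s: v starts 9 cm/s; Δx = 9·4 + ½·-7·4² = -20 cm; v ends -19 cm/s.
6–7 s: v starts -19 cm/s; Δx = -19·1 + ½·9·1² = -14.5 cm; v ends -10 cm/s.
x(7) = -2 + Σ Δx = -30.5 cm.

-30.5 cm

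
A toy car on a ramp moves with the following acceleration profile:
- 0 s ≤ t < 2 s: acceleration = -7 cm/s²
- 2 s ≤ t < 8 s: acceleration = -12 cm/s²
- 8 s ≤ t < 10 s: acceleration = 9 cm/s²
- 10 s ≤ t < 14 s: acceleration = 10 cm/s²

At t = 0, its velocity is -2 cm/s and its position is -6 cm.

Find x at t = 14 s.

On each constant-a segment, Δv = aΔt and Δx = v₀Δt + ½aΔt²; chain segment to segment.
0–2 s: v starts -2 cm/s; Δx = -2·2 + ½·-7·2² = -18 cm; v ends -16 cm/s.
2–8 s: v starts -16 cm/s; Δx = -16·6 + ½·-12·6² = -312 cm; v ends -88 cm/s.
8–10 s: v starts -88 cm/s; Δx = -88·2 + ½·9·2² = -158 cm; v ends -70 cm/s.
10–14 s: v starts -70 cm/s; Δx = -70·4 + ½·10·4² = -200 cm; v ends -30 cm/s.
x(14) = -6 + Σ Δx = -694 cm.

-694 cm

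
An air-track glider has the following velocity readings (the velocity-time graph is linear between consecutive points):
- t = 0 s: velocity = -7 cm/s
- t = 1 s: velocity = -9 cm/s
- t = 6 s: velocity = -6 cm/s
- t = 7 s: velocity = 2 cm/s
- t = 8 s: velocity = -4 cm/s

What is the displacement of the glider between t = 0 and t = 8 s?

Displacement is the signed area under the v-t curve.
0–1 s: ½(-7 + -9)(1) = -8 cm
1–6 s: ½(-9 + -6)(5) = -37.5 cm
6–7 s: ½(-6 + 2)(1) = -2 cm
7–8 s: ½(2 + -4)(1) = -1 cm
Net displacement = -48.5 cm

-48.5 cm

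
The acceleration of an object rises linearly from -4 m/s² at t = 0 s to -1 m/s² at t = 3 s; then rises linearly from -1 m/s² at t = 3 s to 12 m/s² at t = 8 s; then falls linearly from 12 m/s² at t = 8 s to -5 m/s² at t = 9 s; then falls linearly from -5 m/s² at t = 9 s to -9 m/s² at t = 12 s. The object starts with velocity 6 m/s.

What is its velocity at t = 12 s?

8.5 m/s

Δv equals the area under the a-t graph; then v = v₀ + Δv.
0–3 s: ½(-4 + -1)(3) = -7.5 m/s
3–8 s: ½(-1 + 12)(5) = 27.5 m/s
8–9 s: ½(12 + -5)(1) = 3.5 m/s
9–12 s: ½(-5 + -9)(3) = -21 m/s
Δv = 2.5 m/s, so v(12) = 6 + (2.5) = 8.5 m/s.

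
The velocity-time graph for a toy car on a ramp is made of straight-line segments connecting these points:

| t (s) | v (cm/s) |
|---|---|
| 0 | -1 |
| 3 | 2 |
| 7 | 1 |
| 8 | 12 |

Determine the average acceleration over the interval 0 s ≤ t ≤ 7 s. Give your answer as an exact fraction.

Average acceleration = Δv/Δt = (1 − -1)/(7 − 0) = 2/7 cm/s².

2/7 cm/s²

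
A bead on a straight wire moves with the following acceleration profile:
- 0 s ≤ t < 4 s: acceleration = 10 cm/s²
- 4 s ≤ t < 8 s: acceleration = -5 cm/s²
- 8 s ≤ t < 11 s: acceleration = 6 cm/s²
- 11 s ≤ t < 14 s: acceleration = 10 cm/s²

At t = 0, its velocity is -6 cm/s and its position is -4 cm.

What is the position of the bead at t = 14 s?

358 cm

On each constant-a segment, Δv = aΔt and Δx = v₀Δt + ½aΔt²; chain segment to segment.
0–4 s: v starts -6 cm/s; Δx = -6·4 + ½·10·4² = 56 cm; v ends 34 cm/s.
4–8 s: v starts 34 cm/s; Δx = 34·4 + ½·-5·4² = 96 cm; v ends 14 cm/s.
8–11 s: v starts 14 cm/s; Δx = 14·3 + ½·6·3² = 69 cm; v ends 32 cm/s.
11–14 s: v starts 32 cm/s; Δx = 32·3 + ½·10·3² = 141 cm; v ends 62 cm/s.
x(14) = -4 + Σ Δx = 358 cm.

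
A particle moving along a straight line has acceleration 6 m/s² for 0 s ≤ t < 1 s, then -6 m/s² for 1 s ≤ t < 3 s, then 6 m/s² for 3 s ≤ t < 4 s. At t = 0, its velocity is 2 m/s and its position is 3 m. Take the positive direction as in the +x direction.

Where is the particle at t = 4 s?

11 m

On each constant-a segment, Δv = aΔt and Δx = v₀Δt + ½aΔt²; chain segment to segment.
0–1 s: v starts 2 m/s; Δx = 2·1 + ½·6·1² = 5 m; v ends 8 m/s.
1–3 s: v starts 8 m/s; Δx = 8·2 + ½·-6·2² = 4 m; v ends -4 m/s.
3–4 s: v starts -4 m/s; Δx = -4·1 + ½·6·1² = -1 m; v ends 2 m/s.
x(4) = 3 + Σ Δx = 11 m.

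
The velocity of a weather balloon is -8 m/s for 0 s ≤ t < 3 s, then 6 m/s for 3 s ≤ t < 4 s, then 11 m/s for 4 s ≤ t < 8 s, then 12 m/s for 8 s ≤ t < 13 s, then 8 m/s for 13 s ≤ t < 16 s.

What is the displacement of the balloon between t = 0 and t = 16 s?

Displacement is the signed area under the v-t curve.
0–3 s: -8 × 3 = -24 m
3–4 s: 6 × 1 = 6 m
4–8 s: 11 × 4 = 44 m
8–13 s: 12 × 5 = 60 m
13–16 s: 8 × 3 = 24 m
Net displacement = 110 m

110 m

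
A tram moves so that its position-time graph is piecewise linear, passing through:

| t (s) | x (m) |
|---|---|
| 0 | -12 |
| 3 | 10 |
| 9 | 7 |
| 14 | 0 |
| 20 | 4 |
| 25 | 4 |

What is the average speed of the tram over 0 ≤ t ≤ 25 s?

1.44 m/s

Average speed = (total path length)/(elapsed time); on a piecewise-linear x-t graph the path length is Σ|Δx|.
0–3 s: |Δx| = |10 − -12| = 22 m
3–9 s: |Δx| = |7 − 10| = 3 m
9–14 s: |Δx| = |0 − 7| = 7 m
14–20 s: |Δx| = |4 − 0| = 4 m
20–25 s: |Δx| = |4 − 4| = 0 m
Total path = 36 m; average speed = 36/25 = 1.44 m/s.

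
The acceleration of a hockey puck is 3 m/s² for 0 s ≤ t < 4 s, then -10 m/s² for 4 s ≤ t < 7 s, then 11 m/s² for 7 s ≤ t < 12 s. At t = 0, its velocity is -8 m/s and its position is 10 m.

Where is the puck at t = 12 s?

On each constant-a segment, Δv = aΔt and Δx = v₀Δt + ½aΔt²; chain segment to segment.
0–4 s: v starts -8 m/s; Δx = -8·4 + ½·3·4² = -8 m; v ends 4 m/s.
4–7 s: v starts 4 m/s; Δx = 4·3 + ½·-10·3² = -33 m; v ends -26 m/s.
7–12 s: v starts -26 m/s; Δx = -26·5 + ½·11·5² = 7.5 m; v ends 29 m/s.
x(12) = 10 + Σ Δx = -23.5 m.

-23.5 m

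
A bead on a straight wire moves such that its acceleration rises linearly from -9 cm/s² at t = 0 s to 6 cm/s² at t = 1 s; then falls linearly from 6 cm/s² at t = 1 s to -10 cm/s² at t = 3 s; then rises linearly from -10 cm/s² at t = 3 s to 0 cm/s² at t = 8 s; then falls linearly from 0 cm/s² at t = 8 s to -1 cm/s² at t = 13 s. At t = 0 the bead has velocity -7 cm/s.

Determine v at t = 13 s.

Δv equals the area under the a-t graph; then v = v₀ + Δv.
0–1 s: ½(-9 + 6)(1) = -1.5 cm/s
1–3 s: ½(6 + -10)(2) = -4 cm/s
3–8 s: ½(-10 + 0)(5) = -25 cm/s
8–13 s: ½(0 + -1)(5) = -2.5 cm/s
Δv = -33 cm/s, so v(13) = -7 + (-33) = -40 cm/s.

-40 cm/s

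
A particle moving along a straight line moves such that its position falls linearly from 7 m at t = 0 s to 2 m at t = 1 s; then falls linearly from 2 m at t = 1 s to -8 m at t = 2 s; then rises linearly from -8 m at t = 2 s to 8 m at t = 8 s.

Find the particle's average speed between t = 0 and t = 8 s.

Average speed = (total path length)/(elapsed time); on a piecewise-linear x-t graph the path length is Σ|Δx|.
0–1 s: |Δx| = |2 − 7| = 5 m
1–2 s: |Δx| = |-8 − 2| = 10 m
2–8 s: |Δx| = |8 − -8| = 16 m
Total path = 31 m; average speed = 31/8 = 3.875 m/s.

3.875 m/s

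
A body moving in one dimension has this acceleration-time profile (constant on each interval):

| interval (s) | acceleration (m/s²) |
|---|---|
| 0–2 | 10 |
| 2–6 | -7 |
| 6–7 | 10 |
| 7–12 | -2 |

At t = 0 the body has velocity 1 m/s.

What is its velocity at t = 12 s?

-7 m/s

Δv equals the area under the a-t graph; then v = v₀ + Δv.
0–2 s: 10 × 2 = 20 m/s
2–6 s: -7 × 4 = -28 m/s
6–7 s: 10 × 1 = 10 m/s
7–12 s: -2 × 5 = -10 m/s
Δv = -8 m/s, so v(12) = 1 + (-8) = -7 m/s.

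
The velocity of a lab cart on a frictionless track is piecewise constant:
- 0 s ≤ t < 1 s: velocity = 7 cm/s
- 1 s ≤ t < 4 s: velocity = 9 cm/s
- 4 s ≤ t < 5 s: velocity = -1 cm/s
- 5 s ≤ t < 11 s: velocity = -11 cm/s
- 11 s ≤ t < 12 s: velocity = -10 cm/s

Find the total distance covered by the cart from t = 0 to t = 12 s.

111 cm

Distance (not displacement) is the total path length: add the absolute areas under v-t.
0–1 s: |7| × 1 = 7 cm
1–4 s: |9| × 3 = 27 cm
4–5 s: |-1| × 1 = 1 cm
5–11 s: |-11| × 6 = 66 cm
11–12 s: |-10| × 1 = 10 cm
Total distance = 111 cm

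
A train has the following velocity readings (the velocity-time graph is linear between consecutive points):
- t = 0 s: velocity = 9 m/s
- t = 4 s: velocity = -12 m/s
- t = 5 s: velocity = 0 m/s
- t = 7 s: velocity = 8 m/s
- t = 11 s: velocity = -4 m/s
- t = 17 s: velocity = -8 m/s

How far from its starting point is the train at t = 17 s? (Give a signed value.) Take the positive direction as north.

Displacement is the signed area under the v-t curve.
0–4 s: ½(9 + -12)(4) = -6 m
4–5 s: ½(-12 + 0)(1) = -6 m
5–7 s: ½(0 + 8)(2) = 8 m
7–11 s: ½(8 + -4)(4) = 8 m
11–17 s: ½(-4 + -8)(6) = -36 m
Net displacement = -32 m

-32 m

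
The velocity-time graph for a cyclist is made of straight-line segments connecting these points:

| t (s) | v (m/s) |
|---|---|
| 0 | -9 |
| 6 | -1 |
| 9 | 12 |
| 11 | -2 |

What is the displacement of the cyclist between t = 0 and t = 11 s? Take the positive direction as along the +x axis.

-3.5 m

Net displacement equals the area under the velocity-time graph (areas below the axis count negative).
0–6 s: ½(-9 + -1)(6) = -30 m
6–9 s: ½(-1 + 12)(3) = 16.5 m
9–11 s: ½(12 + -2)(2) = 10 m
Net displacement = -3.5 m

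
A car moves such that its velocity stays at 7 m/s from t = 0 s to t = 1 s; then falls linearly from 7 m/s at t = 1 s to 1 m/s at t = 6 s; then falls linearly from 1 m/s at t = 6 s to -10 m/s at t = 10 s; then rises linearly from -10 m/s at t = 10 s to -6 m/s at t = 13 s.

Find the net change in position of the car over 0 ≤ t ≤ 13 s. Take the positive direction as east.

-15 m

Net displacement equals the area under the velocity-time graph (areas below the axis count negative).
0–1 s: 7 × 1 = 7 m
1–6 s: ½(7 + 1)(5) = 20 m
6–10 s: ½(1 + -10)(4) = -18 m
10–13 s: ½(-10 + -6)(3) = -24 m
Net displacement = -15 m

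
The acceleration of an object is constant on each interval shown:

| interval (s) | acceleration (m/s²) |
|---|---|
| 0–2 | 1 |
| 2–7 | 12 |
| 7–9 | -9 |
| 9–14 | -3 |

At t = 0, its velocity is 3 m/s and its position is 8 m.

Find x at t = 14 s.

500.5 m

On each constant-a segment, Δv = aΔt and Δx = v₀Δt + ½aΔt²; chain segment to segment.
0–2 s: v starts 3 m/s; Δx = 3·2 + ½·1·2² = 8 m; v ends 5 m/s.
2–7 s: v starts 5 m/s; Δx = 5·5 + ½·12·5² = 175 m; v ends 65 m/s.
7–9 s: v starts 65 m/s; Δx = 65·2 + ½·-9·2² = 112 m; v ends 47 m/s.
9–14 s: v starts 47 m/s; Δx = 47·5 + ½·-3·5² = 197.5 m; v ends 32 m/s.
x(14) = 8 + Σ Δx = 500.5 m.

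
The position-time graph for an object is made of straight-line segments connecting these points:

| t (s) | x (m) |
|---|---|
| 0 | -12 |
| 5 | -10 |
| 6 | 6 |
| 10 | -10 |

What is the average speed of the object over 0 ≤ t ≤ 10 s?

Average speed = (total path length)/(elapsed time); on a piecewise-linear x-t graph the path length is Σ|Δx|.
0–5 s: |Δx| = |-10 − -12| = 2 m
5–6 s: |Δx| = |6 − -10| = 16 m
6–10 s: |Δx| = |-10 − 6| = 16 m
Total path = 34 m; average speed = 34/10 = 3.4 m/s.

3.4 m/s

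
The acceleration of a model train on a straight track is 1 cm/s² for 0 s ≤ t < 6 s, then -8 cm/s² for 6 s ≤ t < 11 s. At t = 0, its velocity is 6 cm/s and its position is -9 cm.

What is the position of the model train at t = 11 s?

5 cm

On each constant-a segment, Δv = aΔt and Δx = v₀Δt + ½aΔt²; chain segment to segment.
0–6 s: v starts 6 cm/s; Δx = 6·6 + ½·1·6² = 54 cm; v ends 12 cm/s.
6–11 s: v starts 12 cm/s; Δx = 12·5 + ½·-8·5² = -40 cm; v ends -28 cm/s.
x(11) = -9 + Σ Δx = 5 cm.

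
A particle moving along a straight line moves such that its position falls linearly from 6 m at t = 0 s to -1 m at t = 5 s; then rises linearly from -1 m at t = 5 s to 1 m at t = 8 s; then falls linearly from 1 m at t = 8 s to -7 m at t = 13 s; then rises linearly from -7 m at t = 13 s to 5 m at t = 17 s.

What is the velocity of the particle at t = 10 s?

-1.6 m/s

Velocity is the slope of the x-t graph on 8–13 s: (-7 − 1)/(13 − 8) = -1.6 m/s.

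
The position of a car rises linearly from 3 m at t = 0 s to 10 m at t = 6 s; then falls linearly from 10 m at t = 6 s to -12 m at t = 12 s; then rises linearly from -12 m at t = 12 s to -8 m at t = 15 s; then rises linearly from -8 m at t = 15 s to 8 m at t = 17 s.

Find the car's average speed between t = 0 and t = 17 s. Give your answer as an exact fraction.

Average speed = (total path length)/(elapsed time); on a piecewise-linear x-t graph the path length is Σ|Δx|.
0–6 s: |Δx| = |10 − 3| = 7 m
6–12 s: |Δx| = |-12 − 10| = 22 m
12–15 s: |Δx| = |-8 − -12| = 4 m
15–17 s: |Δx| = |8 − -8| = 16 m
Total path = 49 m; average speed = 49/17 = 49/17 m/s.

49/17 m/s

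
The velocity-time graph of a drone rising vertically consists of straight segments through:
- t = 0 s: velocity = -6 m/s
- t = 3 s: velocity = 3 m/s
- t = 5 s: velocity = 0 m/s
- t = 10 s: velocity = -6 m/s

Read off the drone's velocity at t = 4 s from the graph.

On 3–5 s the graph is linear from 3 to 0 m/s: v(4) = 3 + (0 − 3)·(4 − 3)/(5 − 3) = 1.5 m/s.

1.5 m/s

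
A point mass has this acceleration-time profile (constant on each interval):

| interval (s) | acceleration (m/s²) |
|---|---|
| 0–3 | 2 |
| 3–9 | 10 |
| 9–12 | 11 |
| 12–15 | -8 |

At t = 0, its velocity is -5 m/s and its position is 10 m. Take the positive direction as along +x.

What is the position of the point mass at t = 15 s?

668.5 m

On each constant-a segment, Δv = aΔt and Δx = v₀Δt + ½aΔt²; chain segment to segment.
0–3 s: v starts -5 m/s; Δx = -5·3 + ½·2·3² = -6 m; v ends 1 m/s.
3–9 s: v starts 1 m/s; Δx = 1·6 + ½·10·6² = 186 m; v ends 61 m/s.
9–12 s: v starts 61 m/s; Δx = 61·3 + ½·11·3² = 232.5 m; v ends 94 m/s.
12–15 s: v starts 94 m/s; Δx = 94·3 + ½·-8·3² = 246 m; v ends 70 m/s.
x(15) = 10 + Σ Δx = 668.5 m.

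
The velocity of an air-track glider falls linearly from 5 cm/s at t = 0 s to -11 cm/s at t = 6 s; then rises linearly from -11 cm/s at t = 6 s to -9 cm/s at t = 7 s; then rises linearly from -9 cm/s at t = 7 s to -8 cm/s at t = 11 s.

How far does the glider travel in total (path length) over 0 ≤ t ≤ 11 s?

Total distance travelled is ∫|v| dt — sum the magnitudes of each area piece.
0–6 s: v = 0 at t = 1.875 s; triangle areas 4.6875 + 22.6875 = 27.375 cm
6–7 s: |½(-11 + -9)(1)| = 10 cm
7–11 s: |½(-9 + -8)(4)| = 34 cm
Total distance = 71.375 cm

71.375 cm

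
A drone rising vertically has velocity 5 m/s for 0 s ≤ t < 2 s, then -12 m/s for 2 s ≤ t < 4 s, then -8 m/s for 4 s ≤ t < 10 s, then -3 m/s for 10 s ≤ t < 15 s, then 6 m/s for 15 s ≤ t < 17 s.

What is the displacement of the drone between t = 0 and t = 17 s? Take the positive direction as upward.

Net displacement equals the area under the velocity-time graph (areas below the axis count negative).
0–2 s: 5 × 2 = 10 m
2–4 s: -12 × 2 = -24 m
4–10 s: -8 × 6 = -48 m
10–15 s: -3 × 5 = -15 m
15–17 s: 6 × 2 = 12 m
Net displacement = -65 m

-65 m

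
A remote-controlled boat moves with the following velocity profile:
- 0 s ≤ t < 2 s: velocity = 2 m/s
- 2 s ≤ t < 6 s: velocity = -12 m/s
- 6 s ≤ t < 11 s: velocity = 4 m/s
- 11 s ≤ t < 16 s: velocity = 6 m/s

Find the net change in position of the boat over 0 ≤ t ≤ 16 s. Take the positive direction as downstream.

Displacement is the signed area under the v-t curve.
0–2 s: 2 × 2 = 4 m
2–6 s: -12 × 4 = -48 m
6–11 s: 4 × 5 = 20 m
11–16 s: 6 × 5 = 30 m
Net displacement = 6 m

6 m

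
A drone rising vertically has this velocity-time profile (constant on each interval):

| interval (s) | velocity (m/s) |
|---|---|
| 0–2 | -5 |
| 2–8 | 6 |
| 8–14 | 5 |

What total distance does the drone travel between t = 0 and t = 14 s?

Distance (not displacement) is the total path length: add the absolute areas under v-t.
0–2 s: |-5| × 2 = 10 m
2–8 s: |6| × 6 = 36 m
8–14 s: |5| × 6 = 30 m
Total distance = 76 m

76 m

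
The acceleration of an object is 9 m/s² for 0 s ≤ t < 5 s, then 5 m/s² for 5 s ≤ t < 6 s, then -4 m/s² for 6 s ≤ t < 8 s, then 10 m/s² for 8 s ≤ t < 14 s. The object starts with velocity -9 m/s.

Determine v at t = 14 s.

93 m/s

Δv equals the area under the a-t graph; then v = v₀ + Δv.
0–5 s: 9 × 5 = 45 m/s
5–6 s: 5 × 1 = 5 m/s
6–8 s: -4 × 2 = -8 m/s
8–14 s: 10 × 6 = 60 m/s
Δv = 102 m/s, so v(14) = -9 + (102) = 93 m/s.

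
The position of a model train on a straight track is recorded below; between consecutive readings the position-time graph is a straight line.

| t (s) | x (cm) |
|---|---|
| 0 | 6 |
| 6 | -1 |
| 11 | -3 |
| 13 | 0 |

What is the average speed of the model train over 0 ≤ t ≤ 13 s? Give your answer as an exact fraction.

Average speed = (total path length)/(elapsed time); on a piecewise-linear x-t graph the path length is Σ|Δx|.
0–6 s: |Δx| = |-1 − 6| = 7 cm
6–11 s: |Δx| = |-3 − -1| = 2 cm
11–13 s: |Δx| = |0 − -3| = 3 cm
Total path = 12 cm; average speed = 12/13 = 12/13 cm/s.

12/13 cm/s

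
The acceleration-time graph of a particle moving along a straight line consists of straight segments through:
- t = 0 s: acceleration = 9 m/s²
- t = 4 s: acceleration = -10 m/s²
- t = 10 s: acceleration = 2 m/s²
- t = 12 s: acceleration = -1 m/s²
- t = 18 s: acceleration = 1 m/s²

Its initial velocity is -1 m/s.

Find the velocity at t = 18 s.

Δv equals the area under the a-t graph; then v = v₀ + Δv.
0–4 s: ½(9 + -10)(4) = -2 m/s
4–10 s: ½(-10 + 2)(6) = -24 m/s
10–12 s: ½(2 + -1)(2) = 1 m/s
12–18 s: ½(-1 + 1)(6) = 0 m/s
Δv = -25 m/s, so v(18) = -1 + (-25) = -26 m/s.

-26 m/s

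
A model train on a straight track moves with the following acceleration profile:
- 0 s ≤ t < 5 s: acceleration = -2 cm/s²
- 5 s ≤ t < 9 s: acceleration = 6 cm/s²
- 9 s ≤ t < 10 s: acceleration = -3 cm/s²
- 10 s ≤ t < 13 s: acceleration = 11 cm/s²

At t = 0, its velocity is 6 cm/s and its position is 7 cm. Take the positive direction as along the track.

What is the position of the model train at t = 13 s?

On each constant-a segment, Δv = aΔt and Δx = v₀Δt + ½aΔt²; chain segment to segment.
0–5 s: v starts 6 cm/s; Δx = 6·5 + ½·-2·5² = 5 cm; v ends -4 cm/s.
5–9 s: v starts -4 cm/s; Δx = -4·4 + ½·6·4² = 32 cm; v ends 20 cm/s.
9–10 s: v starts 20 cm/s; Δx = 20·1 + ½·-3·1² = 18.5 cm; v ends 17 cm/s.
10–13 s: v starts 17 cm/s; Δx = 17·3 + ½·11·3² = 100.5 cm; v ends 50 cm/s.
x(13) = 7 + Σ Δx = 163 cm.

163 cm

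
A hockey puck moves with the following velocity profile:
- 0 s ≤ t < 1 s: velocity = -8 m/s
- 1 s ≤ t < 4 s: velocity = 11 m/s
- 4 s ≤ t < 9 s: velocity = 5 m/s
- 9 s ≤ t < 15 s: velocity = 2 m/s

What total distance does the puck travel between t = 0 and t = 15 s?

78 m

Distance (not displacement) is the total path length: add the absolute areas under v-t.
0–1 s: |-8| × 1 = 8 m
1–4 s: |11| × 3 = 33 m
4–9 s: |5| × 5 = 25 m
9–15 s: |2| × 6 = 12 m
Total distance = 78 m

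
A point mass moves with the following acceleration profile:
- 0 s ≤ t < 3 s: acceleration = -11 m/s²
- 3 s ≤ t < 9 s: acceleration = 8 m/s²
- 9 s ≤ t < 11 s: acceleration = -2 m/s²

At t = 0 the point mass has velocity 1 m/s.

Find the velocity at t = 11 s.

12 m/s

Δv equals the area under the a-t graph; then v = v₀ + Δv.
0–3 s: -11 × 3 = -33 m/s
3–9 s: 8 × 6 = 48 m/s
9–11 s: -2 × 2 = -4 m/s
Δv = 11 m/s, so v(11) = 1 + (11) = 12 m/s.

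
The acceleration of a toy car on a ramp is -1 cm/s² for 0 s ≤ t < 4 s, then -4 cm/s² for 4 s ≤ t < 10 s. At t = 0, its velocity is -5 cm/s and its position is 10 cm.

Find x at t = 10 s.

On each constant-a segment, Δv = aΔt and Δx = v₀Δt + ½aΔt²; chain segment to segment.
0–4 s: v starts -5 cm/s; Δx = -5·4 + ½·-1·4² = -28 cm; v ends -9 cm/s.
4–10 s: v starts -9 cm/s; Δx = -9·6 + ½·-4·6² = -126 cm; v ends -33 cm/s.
x(10) = 10 + Σ Δx = -144 cm.

-144 cm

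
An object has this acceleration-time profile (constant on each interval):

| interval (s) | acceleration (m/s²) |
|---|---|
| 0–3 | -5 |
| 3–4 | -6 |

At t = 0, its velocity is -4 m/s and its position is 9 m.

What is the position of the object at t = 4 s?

On each constant-a segment, Δv = aΔt and Δx = v₀Δt + ½aΔt²; chain segment to segment.
0–3 s: v starts -4 m/s; Δx = -4·3 + ½·-5·3² = -34.5 m; v ends -19 m/s.
3–4 s: v starts -19 m/s; Δx = -19·1 + ½·-6·1² = -22 m; v ends -25 m/s.
x(4) = 9 + Σ Δx = -47.5 m.

-47.5 m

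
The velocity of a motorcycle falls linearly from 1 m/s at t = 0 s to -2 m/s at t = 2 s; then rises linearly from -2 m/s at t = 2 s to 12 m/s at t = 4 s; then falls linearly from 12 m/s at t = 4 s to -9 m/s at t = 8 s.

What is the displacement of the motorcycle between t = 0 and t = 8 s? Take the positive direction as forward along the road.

15 m

Displacement is the signed area under the v-t curve.
0–2 s: ½(1 + -2)(2) = -1 m
2–4 s: ½(-2 + 12)(2) = 10 m
4–8 s: ½(12 + -9)(4) = 6 m
Net displacement = 15 m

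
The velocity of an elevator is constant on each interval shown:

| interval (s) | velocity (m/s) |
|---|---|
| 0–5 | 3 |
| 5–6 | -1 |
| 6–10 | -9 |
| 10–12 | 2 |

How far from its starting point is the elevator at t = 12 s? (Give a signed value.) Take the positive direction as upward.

-18 m

Displacement is the signed area under the v-t curve.
0–5 s: 3 × 5 = 15 m
5–6 s: -1 × 1 = -1 m
6–10 s: -9 × 4 = -36 m
10–12 s: 2 × 2 = 4 m
Net displacement = -18 m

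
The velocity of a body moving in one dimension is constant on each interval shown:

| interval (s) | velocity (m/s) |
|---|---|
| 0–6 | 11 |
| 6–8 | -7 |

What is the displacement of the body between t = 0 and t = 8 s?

Net displacement equals the area under the velocity-time graph (areas below the axis count negative).
0–6 s: 11 × 6 = 66 m
6–8 s: -7 × 2 = -14 m
Net displacement = 52 m

52 m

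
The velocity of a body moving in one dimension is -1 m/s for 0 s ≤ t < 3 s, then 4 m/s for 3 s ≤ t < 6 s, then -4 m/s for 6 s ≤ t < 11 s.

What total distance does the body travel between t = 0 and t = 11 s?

35 m

Distance (not displacement) is the total path length: add the absolute areas under v-t.
0–3 s: |-1| × 3 = 3 m
3–6 s: |4| × 3 = 12 m
6–11 s: |-4| × 5 = 20 m
Total distance = 35 m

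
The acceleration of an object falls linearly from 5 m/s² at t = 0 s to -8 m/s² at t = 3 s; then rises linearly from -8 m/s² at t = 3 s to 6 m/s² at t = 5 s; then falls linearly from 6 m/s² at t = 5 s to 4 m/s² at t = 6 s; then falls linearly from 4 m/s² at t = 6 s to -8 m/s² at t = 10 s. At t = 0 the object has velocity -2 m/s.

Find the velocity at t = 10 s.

Δv equals the area under the a-t graph; then v = v₀ + Δv.
0–3 s: ½(5 + -8)(3) = -4.5 m/s
3–5 s: ½(-8 + 6)(2) = -2 m/s
5–6 s: ½(6 + 4)(1) = 5 m/s
6–10 s: ½(4 + -8)(4) = -8 m/s
Δv = -9.5 m/s, so v(10) = -2 + (-9.5) = -11.5 m/s.

-11.5 m/s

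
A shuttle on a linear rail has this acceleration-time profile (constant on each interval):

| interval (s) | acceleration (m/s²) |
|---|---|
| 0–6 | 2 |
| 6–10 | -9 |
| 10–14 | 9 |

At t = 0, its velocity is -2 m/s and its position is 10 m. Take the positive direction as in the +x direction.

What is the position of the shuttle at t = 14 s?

On each constant-a segment, Δv = aΔt and Δx = v₀Δt + ½aΔt²; chain segment to segment.
0–6 s: v starts -2 m/s; Δx = -2·6 + ½·2·6² = 24 m; v ends 10 m/s.
6–10 s: v starts 10 m/s; Δx = 10·4 + ½·-9·4² = -32 m; v ends -26 m/s.
10–14 s: v starts -26 m/s; Δx = -26·4 + ½·9·4² = -32 m; v ends 10 m/s.
x(14) = 10 + Σ Δx = -30 m.

-30 m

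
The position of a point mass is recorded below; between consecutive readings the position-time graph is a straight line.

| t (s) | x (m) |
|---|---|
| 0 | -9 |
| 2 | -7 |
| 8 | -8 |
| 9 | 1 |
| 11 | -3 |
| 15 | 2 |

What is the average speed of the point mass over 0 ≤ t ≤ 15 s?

1.4 m/s

Average speed = (total path length)/(elapsed time); on a piecewise-linear x-t graph the path length is Σ|Δx|.
0–2 s: |Δx| = |-7 − -9| = 2 m
2–8 s: |Δx| = |-8 − -7| = 1 m
8–9 s: |Δx| = |1 − -8| = 9 m
9–11 s: |Δx| = |-3 − 1| = 4 m
11–15 s: |Δx| = |2 − -3| = 5 m
Total path = 21 m; average speed = 21/15 = 1.4 m/s.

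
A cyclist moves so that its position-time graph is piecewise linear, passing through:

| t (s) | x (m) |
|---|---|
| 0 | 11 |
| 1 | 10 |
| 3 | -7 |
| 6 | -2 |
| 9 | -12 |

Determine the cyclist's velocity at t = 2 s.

Velocity is the slope of the x-t graph on 1–3 s: (-7 − 10)/(3 − 1) = -8.5 m/s.

-8.5 m/s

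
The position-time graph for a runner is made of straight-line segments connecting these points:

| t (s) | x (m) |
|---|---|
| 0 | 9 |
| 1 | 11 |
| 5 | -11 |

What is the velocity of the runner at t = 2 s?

Velocity is the slope of the x-t graph on 1–5 s: (-11 − 11)/(5 − 1) = -5.5 m/s.

-5.5 m/s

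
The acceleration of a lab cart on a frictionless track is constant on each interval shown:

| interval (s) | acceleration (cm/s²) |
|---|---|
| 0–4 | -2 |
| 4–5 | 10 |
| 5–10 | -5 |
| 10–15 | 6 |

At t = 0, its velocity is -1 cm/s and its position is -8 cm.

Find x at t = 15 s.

-134.5 cm

On each constant-a segment, Δv = aΔt and Δx = v₀Δt + ½aΔt²; chain segment to segment.
0–4 s: v starts -1 cm/s; Δx = -1·4 + ½·-2·4² = -20 cm; v ends -9 cm/s.
4–5 s: v starts -9 cm/s; Δx = -9·1 + ½·10·1² = -4 cm; v ends 1 cm/s.
5–10 s: v starts 1 cm/s; Δx = 1·5 + ½·-5·5² = -57.5 cm; v ends -24 cm/s.
10–15 s: v starts -24 cm/s; Δx = -24·5 + ½·6·5² = -45 cm; v ends 6 cm/s.
x(15) = -8 + Σ Δx = -134.5 cm.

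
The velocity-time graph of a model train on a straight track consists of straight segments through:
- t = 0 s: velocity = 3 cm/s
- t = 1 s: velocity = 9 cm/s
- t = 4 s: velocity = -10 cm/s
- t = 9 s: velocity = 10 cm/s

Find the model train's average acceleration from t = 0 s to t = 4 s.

-3.25 cm/s²

Average acceleration = Δv/Δt = (-10 − 3)/(4 − 0) = -3.25 cm/s².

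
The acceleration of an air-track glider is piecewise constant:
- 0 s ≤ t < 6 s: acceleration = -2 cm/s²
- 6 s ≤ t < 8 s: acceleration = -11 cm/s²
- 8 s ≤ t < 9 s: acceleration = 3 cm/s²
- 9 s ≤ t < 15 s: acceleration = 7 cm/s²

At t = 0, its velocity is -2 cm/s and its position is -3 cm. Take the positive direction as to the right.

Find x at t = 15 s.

-207.5 cm

On each constant-a segment, Δv = aΔt and Δx = v₀Δt + ½aΔt²; chain segment to segment.
0–6 s: v starts -2 cm/s; Δx = -2·6 + ½·-2·6² = -48 cm; v ends -14 cm/s.
6–8 s: v starts -14 cm/s; Δx = -14·2 + ½·-11·2² = -50 cm; v ends -36 cm/s.
8–9 s: v starts -36 cm/s; Δx = -36·1 + ½·3·1² = -34.5 cm; v ends -33 cm/s.
9–15 s: v starts -33 cm/s; Δx = -33·6 + ½·7·6² = -72 cm; v ends 9 cm/s.
x(15) = -3 + Σ Δx = -207.5 cm.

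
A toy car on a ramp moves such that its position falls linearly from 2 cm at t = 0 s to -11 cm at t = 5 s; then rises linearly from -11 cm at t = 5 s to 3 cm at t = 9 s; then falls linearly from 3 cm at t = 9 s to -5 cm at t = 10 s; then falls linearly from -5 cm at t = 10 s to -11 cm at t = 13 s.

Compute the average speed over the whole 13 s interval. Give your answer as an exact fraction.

41/13 cm/s

Average speed = (total path length)/(elapsed time); on a piecewise-linear x-t graph the path length is Σ|Δx|.
0–5 s: |Δx| = |-11 − 2| = 13 cm
5–9 s: |Δx| = |3 − -11| = 14 cm
9–10 s: |Δx| = |-5 − 3| = 8 cm
10–13 s: |Δx| = |-11 − -5| = 6 cm
Total path = 41 cm; average speed = 41/13 = 41/13 cm/s.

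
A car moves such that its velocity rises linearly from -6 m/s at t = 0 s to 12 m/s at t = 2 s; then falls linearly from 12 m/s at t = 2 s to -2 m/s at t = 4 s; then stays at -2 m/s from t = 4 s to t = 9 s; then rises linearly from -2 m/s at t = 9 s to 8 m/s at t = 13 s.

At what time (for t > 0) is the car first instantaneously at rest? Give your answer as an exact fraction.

t = 2/3 s

v changes sign on 0–2 s (from -6 to 12); the graph is linear there, so v = 0 at t = 0 + (6)·(2 − 0)/(12 − -6) = 2/3 s.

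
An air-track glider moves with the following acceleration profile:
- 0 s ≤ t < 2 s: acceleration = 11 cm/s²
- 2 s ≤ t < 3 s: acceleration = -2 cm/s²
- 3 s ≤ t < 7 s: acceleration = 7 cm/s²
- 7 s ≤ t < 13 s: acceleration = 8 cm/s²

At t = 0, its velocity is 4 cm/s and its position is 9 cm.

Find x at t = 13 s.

672 cm

On each constant-a segment, Δv = aΔt and Δx = v₀Δt + ½aΔt²; chain segment to segment.
0–2 s: v starts 4 cm/s; Δx = 4·2 + ½·11·2² = 30 cm; v ends 26 cm/s.
2–3 s: v starts 26 cm/s; Δx = 26·1 + ½·-2·1² = 25 cm; v ends 24 cm/s.
3–7 s: v starts 24 cm/s; Δx = 24·4 + ½·7·4² = 152 cm; v ends 52 cm/s.
7–13 s: v starts 52 cm/s; Δx = 52·6 + ½·8·6² = 456 cm; v ends 100 cm/s.
x(13) = 9 + Σ Δx = 672 cm.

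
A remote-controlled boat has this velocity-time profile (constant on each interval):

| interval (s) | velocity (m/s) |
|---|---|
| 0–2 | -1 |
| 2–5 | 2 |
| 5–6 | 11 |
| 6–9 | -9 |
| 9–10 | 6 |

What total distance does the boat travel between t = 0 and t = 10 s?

Total distance travelled is ∫|v| dt — sum the magnitudes of each area piece.
0–2 s: |-1| × 2 = 2 m
2–5 s: |2| × 3 = 6 m
5–6 s: |11| × 1 = 11 m
6–9 s: |-9| × 3 = 27 m
9–10 s: |6| × 1 = 6 m
Total distance = 52 m

52 m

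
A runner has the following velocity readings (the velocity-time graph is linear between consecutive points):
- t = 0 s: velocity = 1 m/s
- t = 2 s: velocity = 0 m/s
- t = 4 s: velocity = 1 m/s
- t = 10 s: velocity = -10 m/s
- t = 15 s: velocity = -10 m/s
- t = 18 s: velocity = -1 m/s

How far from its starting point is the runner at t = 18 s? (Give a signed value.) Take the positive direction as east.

-91.5 m

Displacement is the signed area under the v-t curve.
0–2 s: ½(1 + 0)(2) = 1 m
2–4 s: ½(0 + 1)(2) = 1 m
4–10 s: ½(1 + -10)(6) = -27 m
10–15 s: -10 × 5 = -50 m
15–18 s: ½(-10 + -1)(3) = -16.5 m
Net displacement = -91.5 m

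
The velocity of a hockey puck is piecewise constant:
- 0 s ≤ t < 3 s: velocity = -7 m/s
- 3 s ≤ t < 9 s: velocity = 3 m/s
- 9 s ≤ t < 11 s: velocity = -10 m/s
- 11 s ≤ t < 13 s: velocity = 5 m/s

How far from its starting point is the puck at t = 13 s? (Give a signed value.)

Displacement is the signed area under the v-t curve.
0–3 s: -7 × 3 = -21 m
3–9 s: 3 × 6 = 18 m
9–11 s: -10 × 2 = -20 m
11–13 s: 5 × 2 = 10 m
Net displacement = -13 m

-13 m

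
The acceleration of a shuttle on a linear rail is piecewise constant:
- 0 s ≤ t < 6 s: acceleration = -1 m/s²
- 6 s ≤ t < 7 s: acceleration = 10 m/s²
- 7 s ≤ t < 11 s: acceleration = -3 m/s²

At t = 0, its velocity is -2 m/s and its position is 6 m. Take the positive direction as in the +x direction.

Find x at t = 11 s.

On each constant-a segment, Δv = aΔt and Δx = v₀Δt + ½aΔt²; chain segment to segment.
0–6 s: v starts -2 m/s; Δx = -2·6 + ½·-1·6² = -30 m; v ends -8 m/s.
6–7 s: v starts -8 m/s; Δx = -8·1 + ½·10·1² = -3 m; v ends 2 m/s.
7–11 s: v starts 2 m/s; Δx = 2·4 + ½·-3·4² = -16 m; v ends -10 m/s.
x(11) = 6 + Σ Δx = -43 m.

-43 m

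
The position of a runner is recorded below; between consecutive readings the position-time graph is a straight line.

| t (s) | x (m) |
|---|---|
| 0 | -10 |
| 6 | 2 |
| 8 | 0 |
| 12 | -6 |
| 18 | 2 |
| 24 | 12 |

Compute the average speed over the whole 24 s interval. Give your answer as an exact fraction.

19/12 m/s

Average speed = (total path length)/(elapsed time); on a piecewise-linear x-t graph the path length is Σ|Δx|.
0–6 s: |Δx| = |2 − -10| = 12 m
6–8 s: |Δx| = |0 − 2| = 2 m
8–12 s: |Δx| = |-6 − 0| = 6 m
12–18 s: |Δx| = |2 − -6| = 8 m
18–24 s: |Δx| = |12 − 2| = 10 m
Total path = 38 m; average speed = 38/24 = 19/12 m/s.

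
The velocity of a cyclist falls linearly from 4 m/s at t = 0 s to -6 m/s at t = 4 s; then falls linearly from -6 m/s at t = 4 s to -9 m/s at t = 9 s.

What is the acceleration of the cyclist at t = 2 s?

Acceleration is the slope of the v-t graph on 0–4 s: (-6 − 4)/(4 − 0) = -2.5 m/s².

-2.5 m/s²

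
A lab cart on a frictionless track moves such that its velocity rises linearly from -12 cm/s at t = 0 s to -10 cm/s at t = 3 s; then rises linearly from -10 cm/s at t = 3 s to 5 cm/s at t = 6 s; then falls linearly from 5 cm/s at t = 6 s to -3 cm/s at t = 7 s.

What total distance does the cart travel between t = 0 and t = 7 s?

Distance (not displacement) is the total path length: add the absolute areas under v-t.
0–3 s: |½(-12 + -10)(3)| = 33 cm
3–6 s: v = 0 at t = 5 s; triangle areas 10 + 2.5 = 12.5 cm
6–7 s: v = 0 at t = 6.625 s; triangle areas 1.5625 + 0.5625 = 2.125 cm
Total distance = 47.625 cm

47.625 cm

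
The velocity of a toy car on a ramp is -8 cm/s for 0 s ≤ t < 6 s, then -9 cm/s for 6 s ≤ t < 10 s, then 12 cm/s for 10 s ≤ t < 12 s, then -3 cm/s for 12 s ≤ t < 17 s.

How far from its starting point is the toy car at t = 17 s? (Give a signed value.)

-75 cm

Net displacement equals the area under the velocity-time graph (areas below the axis count negative).
0–6 s: -8 × 6 = -48 cm
6–10 s: -9 × 4 = -36 cm
10–12 s: 12 × 2 = 24 cm
12–17 s: -3 × 5 = -15 cm
Net displacement = -75 cm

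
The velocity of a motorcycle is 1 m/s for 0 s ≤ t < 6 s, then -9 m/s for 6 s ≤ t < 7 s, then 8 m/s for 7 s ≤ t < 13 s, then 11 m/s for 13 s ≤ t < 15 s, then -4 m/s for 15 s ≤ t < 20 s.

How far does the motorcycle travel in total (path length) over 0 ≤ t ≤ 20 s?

105 m

Distance (not displacement) is the total path length: add the absolute areas under v-t.
0–6 s: |1| × 6 = 6 m
6–7 s: |-9| × 1 = 9 m
7–13 s: |8| × 6 = 48 m
13–15 s: |11| × 2 = 22 m
15–20 s: |-4| × 5 = 20 m
Total distance = 105 m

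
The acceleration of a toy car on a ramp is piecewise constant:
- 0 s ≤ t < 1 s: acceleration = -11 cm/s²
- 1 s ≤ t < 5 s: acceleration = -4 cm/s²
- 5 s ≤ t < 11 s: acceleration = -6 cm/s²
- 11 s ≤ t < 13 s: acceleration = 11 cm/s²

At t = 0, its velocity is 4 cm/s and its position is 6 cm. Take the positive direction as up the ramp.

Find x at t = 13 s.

-397.5 cm

On each constant-a segment, Δv = aΔt and Δx = v₀Δt + ½aΔt²; chain segment to segment.
0–1 s: v starts 4 cm/s; Δx = 4·1 + ½·-11·1² = -1.5 cm; v ends -7 cm/s.
1–5 s: v starts -7 cm/s; Δx = -7·4 + ½·-4·4² = -60 cm; v ends -23 cm/s.
5–11 s: v starts -23 cm/s; Δx = -23·6 + ½·-6·6² = -246 cm; v ends -59 cm/s.
11–13 s: v starts -59 cm/s; Δx = -59·2 + ½·11·2² = -96 cm; v ends -37 cm/s.
x(13) = 6 + Σ Δx = -397.5 cm.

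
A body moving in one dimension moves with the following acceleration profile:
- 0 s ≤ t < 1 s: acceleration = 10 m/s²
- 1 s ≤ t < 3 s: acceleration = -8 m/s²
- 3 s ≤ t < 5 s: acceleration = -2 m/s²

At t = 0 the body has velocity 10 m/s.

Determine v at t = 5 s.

0 m/s

Δv equals the area under the a-t graph; then v = v₀ + Δv.
0–1 s: 10 × 1 = 10 m/s
1–3 s: -8 × 2 = -16 m/s
3–5 s: -2 × 2 = -4 m/s
Δv = -10 m/s, so v(5) = 10 + (-10) = 0 m/s.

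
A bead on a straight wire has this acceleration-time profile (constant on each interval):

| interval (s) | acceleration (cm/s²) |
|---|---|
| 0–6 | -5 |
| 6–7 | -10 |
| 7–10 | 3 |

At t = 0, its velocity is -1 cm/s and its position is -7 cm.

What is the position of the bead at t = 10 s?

-248.5 cm

On each constant-a segment, Δv = aΔt and Δx = v₀Δt + ½aΔt²; chain segment to segment.
0–6 s: v starts -1 cm/s; Δx = -1·6 + ½·-5·6² = -96 cm; v ends -31 cm/s.
6–7 s: v starts -31 cm/s; Δx = -31·1 + ½·-10·1² = -36 cm; v ends -41 cm/s.
7–10 s: v starts -41 cm/s; Δx = -41·3 + ½·3·3² = -109.5 cm; v ends -32 cm/s.
x(10) = -7 + Σ Δx = -248.5 cm.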